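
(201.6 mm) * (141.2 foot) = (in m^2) 1 mm = 0.001 m, so 201.6 mm = 201.6 * 0.001 = 0.2016 m. 1 foot = 0.3048 m, so 141.2 foot = 141.2 * 0.3048 = 43.03776 m. Combine: 0.2016 m * 43.03776 m = 8.6764124 m^2. Result: 8.6764124 m^2 ≈ 8.676 m^2 (4 s.f.). Final answer: 8.676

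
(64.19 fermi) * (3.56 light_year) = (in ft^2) 1 fermi = 1e-15 m, so 64.19 fermi = 64.19 * 1e-15 = 6.419e-14 m. 1 light_year = 9.4607305e+15 m, so 3.56 light_year = 3.56 * 9.4607305e+15 = 3.36802e+16 m. Combine: 6.419e-14 m * 3.36802e+16 m = 2161.9321 m^2. 1 ft^2 = 0.09290304 m^2, so 2161.9321 m^2 = 2161.9321 / 0.09290304 = 23270.843 ft^2 ≈ 2.327e+04 ft^2 (4 s.f.). Final answer: 2.327e+04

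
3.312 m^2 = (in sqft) 1 sqft = 0.09290304 m^2, so 3.312 m^2 = 3.312 / 0.09290304 = 35.650071 sqft ≈ 35.65 sqft (4 s.f.). Final answer: 35.65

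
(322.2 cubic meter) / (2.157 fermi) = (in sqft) 1.608e+18. Check: 322.2 cubic meter = 322.2 m^3. 1 fermi = 1e-15 m, so 2.157 fermi = 2.157 * 1e-15 = 2.157e-15 m. Combine: 322.2 m^3 / 2.157e-15 m = 1.4937413e+17 m^2. 1 sqft = 0.09290304 m^2, so 1.4937413e+17 m^2 = 1.4937413e+17 / 0.09290304 = 1.6078498e+18 sqft ≈ 1.608e+18 sqft (4 s.f.).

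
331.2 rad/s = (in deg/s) 1.898e+04. Check: 1 deg/s = 0.017453293 rad/s, so 331.2 rad/s = 331.2 / 0.017453293 = 18976.362 deg/s ≈ 1.898e+04 deg/s (4 s.f.).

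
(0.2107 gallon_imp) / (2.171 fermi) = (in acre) 1.09e+08. Check: 1 gallon_imp = 0.00454609 m^3, so 0.2107 gallon_imp = 0.2107 * 0.00454609 = 0.00095786116 m^3. 1 fermi = 1e-15 m, so 2.171 fermi = 2.171 * 1e-15 = 2.171e-15 m. Combine: 0.00095786116 m^3 / 2.171e-15 m = 4.4120735e+11 m^2. 1 acre = 4046.8564 m^2, so 4.4120735e+11 m^2 = 4.4120735e+11 / 4046.8564 = 1.0902471e+08 acre ≈ 1.09e+08 acre (4 s.f.).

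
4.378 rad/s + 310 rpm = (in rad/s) 4.378 rad/s is already in rad/s. 1 rpm = 0.10471976 rad/s, so 310 rpm = 310 * 0.10471976 = 32.463124 rad/s. Sum: 4.378 + 32.463124 = 36.841124 rad/s. Result: 36.841124 rad/s ≈ 36.84 rad/s (4 s.f.). Final answer: 36.84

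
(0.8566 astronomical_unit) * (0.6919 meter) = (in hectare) 8.866e+06. Check: 1 astronomical_unit = 1.4959787e+11 m, so 0.8566 astronomical_unit = 0.8566 * 1.4959787e+11 = 1.2814554e+11 m. 0.6919 meter = 0.6919 m. Combine: 1.2814554e+11 m * 0.6919 m = 8.8663896e+10 m^2. 1 hectare = 10000 m^2, so 8.8663896e+10 m^2 = 8.8663896e+10 / 10000 = 8866389.6 hectare ≈ 8.866e+06 hectare (4 s.f.).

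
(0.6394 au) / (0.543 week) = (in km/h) 1 au = 1.4959787e+11 m, so 0.6394 au = 0.6394 * 1.4959787e+11 = 9.5652879e+10 m. 1 week = 604800 s, so 0.543 week = 0.543 * 604800 = 328406.4 s. Combine: 9.5652879e+10 m / 328406.4 s = 291263.75 m/s. 1 km/h = 0.27777778 m/s, so 291263.75 m/s = 291263.75 / 0.27777778 = 1048549.5 km/h ≈ 1.049e+06 km/h (4 s.f.). Final answer: 1.049e+06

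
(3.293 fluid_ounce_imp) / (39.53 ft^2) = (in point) 0.07222. Check: 1 fluid_ounce_imp = 2.8413063e-05 m^3, so 3.293 fluid_ounce_imp = 3.293 * 2.8413063e-05 = 9.3564215e-05 m^3. 1 ft^2 = 0.09290304 m^2, so 39.53 ft^2 = 39.53 * 0.09290304 = 3.6724572 m^2. Combine: 9.3564215e-05 m^3 / 3.6724572 m^2 = 2.5477279e-05 m. 1 point = 0.00035277778 m, so 2.5477279e-05 m = 2.5477279e-05 / 0.00035277778 = 0.072219058 point ≈ 0.07222 point (4 s.f.).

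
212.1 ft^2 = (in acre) 0.004869. Check: 1 ft^2 = 0.09290304 m^2, so 212.1 ft^2 = 212.1 * 0.09290304 = 19.704735 m^2. 1 acre = 4046.8564 m^2, so 19.704735 m^2 = 19.704735 / 4046.8564 = 0.004869146 acre ≈ 0.004869 acre (4 s.f.).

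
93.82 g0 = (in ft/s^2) 3019. Check: 1 g0 = 9.80665 m/s^2, so 93.82 g0 = 93.82 * 9.80665 = 920.0599 m/s^2. 1 ft/s^2 = 0.3048 m/s^2, so 920.0599 m/s^2 = 920.0599 / 0.3048 = 3018.5692 ft/s^2 ≈ 3019 ft/s^2 (4 s.f.).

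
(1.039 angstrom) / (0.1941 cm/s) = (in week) 8.851e-14. Check: 1 angstrom = 1e-10 m, so 1.039 angstrom = 1.039 * 1e-10 = 1.039e-10 m. 1 cm/s = 0.01 m/s, so 0.1941 cm/s = 0.1941 * 0.01 = 0.001941 m/s. Combine: 1.039e-10 m / 0.001941 m/s = 5.3529109e-08 s. 1 week = 604800 s, so 5.3529109e-08 s = 5.3529109e-08 / 604800 = 8.8507124e-14 week ≈ 8.851e-14 week (4 s.f.).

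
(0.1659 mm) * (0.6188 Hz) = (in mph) 1 mm = 0.001 m, so 0.1659 mm = 0.1659 * 0.001 = 0.0001659 m. 0.6188 Hz is already in Hz. Combine: 0.0001659 m * 0.6188 Hz = 0.00010265892 m/s. 1 mph = 0.44704 m/s, so 0.00010265892 m/s = 0.00010265892 / 0.44704 = 0.00022964146 mph ≈ 0.0002296 mph (4 s.f.). Final answer: 0.0002296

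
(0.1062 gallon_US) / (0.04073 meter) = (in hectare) 1 gallon_US = 0.0037854118 m^3, so 0.1062 gallon_US = 0.1062 * 0.0037854118 = 0.00040201073 m^3. 0.04073 meter = 0.04073 m. Combine: 0.00040201073 m^3 / 0.04073 m = 0.0098701383 m^2. 1 hectare = 10000 m^2, so 0.0098701383 m^2 = 0.0098701383 / 10000 = 9.8701383e-07 hectare ≈ 9.87e-07 hectare (4 s.f.). Final answer: 9.87e-07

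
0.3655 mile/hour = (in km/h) 0.5882. Check: 1 mile/hour = 0.44704 m/s, so 0.3655 mile/hour = 0.3655 * 0.44704 = 0.16339312 m/s. 1 km/h = 0.27777778 m/s, so 0.16339312 m/s = 0.16339312 / 0.27777778 = 0.58821523 km/h ≈ 0.5882 km/h (4 s.f.).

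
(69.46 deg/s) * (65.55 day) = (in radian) 1 deg/s = 0.017453293 rad/s, so 69.46 deg/s = 69.46 * 0.017453293 = 1.2123057 rad/s. 1 day = 86400 s, so 65.55 day = 65.55 * 86400 = 5663520 s. Combine: 1.2123057 rad/s * 5663520 s = 6865917.6 rad. 6865917.6 rad = 6865917.6 radian ≈ 6.866e+06 radian (4 s.f.). Final answer: 6.866e+06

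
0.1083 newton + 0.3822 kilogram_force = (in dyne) 0.1083 newton = 0.1083 N. 1 kilogram_force = 9.80665 N, so 0.3822 kilogram_force = 0.3822 * 9.80665 = 3.7481016 N. Sum: 0.1083 + 3.7481016 = 3.8564016 N. 1 dyne = 1e-05 N, so 3.8564016 N = 3.8564016 / 1e-05 = 385640.16 dyne ≈ 3.856e+05 dyne (4 s.f.). Final answer: 3.856e+05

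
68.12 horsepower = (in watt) 1 horsepower = 745.69987 W, so 68.12 horsepower = 68.12 * 745.69987 = 50797.075 W. 50797.075 W = 50797.075 watt ≈ 5.08e+04 watt (4 s.f.). Final answer: 5.08e+04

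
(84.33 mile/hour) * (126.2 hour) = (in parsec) 5.551e-10. Check: 1 mile/hour = 0.44704 m/s, so 84.33 mile/hour = 84.33 * 0.44704 = 37.698883 m/s. 1 hour = 3600 s, so 126.2 hour = 126.2 * 3600 = 454320 s. Combine: 37.698883 m/s * 454320 s = 17127357 m. 1 parsec = 3.0856776e+16 m, so 17127357 m = 17127357 / 3.0856776e+16 = 5.5505983e-10 parsec ≈ 5.551e-10 parsec (4 s.f.).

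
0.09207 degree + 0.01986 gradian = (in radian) 0.001919. Check: 1 degree = 0.017453293 rad, so 0.09207 degree = 0.09207 * 0.017453293 = 0.0016069246 rad. 1 gradian = 0.015707963 rad, so 0.01986 gradian = 0.01986 * 0.015707963 = 0.00031196015 rad. Sum: 0.0016069246 + 0.00031196015 = 0.0019188848 rad. 0.0019188848 rad = 0.0019188848 radian ≈ 0.001919 radian (4 s.f.).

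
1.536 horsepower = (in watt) 1 horsepower = 745.69987 W, so 1.536 horsepower = 1.536 * 745.69987 = 1145.395 W. 1145.395 W = 1145.395 watt ≈ 1145 watt (4 s.f.). Final answer: 1145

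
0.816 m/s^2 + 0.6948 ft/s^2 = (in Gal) 0.816 m/s^2 is already in m/s^2. 1 ft/s^2 = 0.3048 m/s^2, so 0.6948 ft/s^2 = 0.6948 * 0.3048 = 0.21177504 m/s^2. Sum: 0.816 + 0.21177504 = 1.027775 m/s^2. 1 Gal = 0.01 m/s^2, so 1.027775 m/s^2 = 1.027775 / 0.01 = 102.7775 Gal ≈ 102.8 Gal (4 s.f.). Final answer: 102.8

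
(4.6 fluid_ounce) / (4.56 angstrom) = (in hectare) 1 fluid_ounce = 2.957353e-05 m^3, so 4.6 fluid_ounce = 4.6 * 2.957353e-05 = 0.00013603824 m^3. 1 angstrom = 1e-10 m, so 4.56 angstrom = 4.56 * 1e-10 = 4.56e-10 m. Combine: 0.00013603824 m^3 / 4.56e-10 m = 298329.46 m^2. 1 hectare = 10000 m^2, so 298329.46 m^2 = 298329.46 / 10000 = 29.832946 hectare ≈ 29.83 hectare (4 s.f.). Final answer: 29.83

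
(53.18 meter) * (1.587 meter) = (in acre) 0.02085. Check: 53.18 meter = 53.18 m. 1.587 meter = 1.587 m. Combine: 53.18 m * 1.587 m = 84.39666 m^2. 1 acre = 4046.8564 m^2, so 84.39666 m^2 = 84.39666 / 4046.8564 = 0.020854869 acre ≈ 0.02085 acre (4 s.f.).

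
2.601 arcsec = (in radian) 1 arcsec = 4.8481368e-06 rad, so 2.601 arcsec = 2.601 * 4.8481368e-06 = 1.2610004e-05 rad. 1.2610004e-05 rad = 1.2610004e-05 radian ≈ 1.261e-05 radian (4 s.f.). Final answer: 1.261e-05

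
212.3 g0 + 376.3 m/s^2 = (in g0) 250.7. Check: 1 g0 = 9.80665 m/s^2, so 212.3 g0 = 212.3 * 9.80665 = 2081.9518 m/s^2. 376.3 m/s^2 is already in m/s^2. Sum: 2081.9518 + 376.3 = 2458.2518 m/s^2. 1 g0 = 9.80665 m/s^2, so 2458.2518 m/s^2 = 2458.2518 / 9.80665 = 250.67192 g0 ≈ 250.7 g0 (4 s.f.).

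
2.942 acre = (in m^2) 1.191e+04. Check: 1 acre = 4046.8564 m^2, so 2.942 acre = 2.942 * 4046.8564 = 11905.852 m^2. Result: 11905.852 m^2 ≈ 1.191e+04 m^2 (4 s.f.).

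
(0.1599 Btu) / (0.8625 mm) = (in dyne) 1.956e+10. Check: 1 Btu = 1055.0559 J, so 0.1599 Btu = 0.1599 * 1055.0559 = 168.70343 J. 1 mm = 0.001 m, so 0.8625 mm = 0.8625 * 0.001 = 0.0008625 m. Combine: 168.70343 J / 0.0008625 m = 195598.18 N. 1 dyne = 1e-05 N, so 195598.18 N = 195598.18 / 1e-05 = 1.9559818e+10 dyne ≈ 1.956e+10 dyne (4 s.f.).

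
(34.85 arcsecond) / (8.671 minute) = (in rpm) 3.101e-06. Check: 1 arcsecond = 4.8481368e-06 rad, so 34.85 arcsecond = 34.85 * 4.8481368e-06 = 0.00016895757 rad. 1 minute = 60 s, so 8.671 minute = 8.671 * 60 = 520.26 s. Combine: 0.00016895757 rad / 520.26 s = 3.2475602e-07 rad/s. 1 rpm = 0.10471976 rad/s, so 3.2475602e-07 rad/s = 3.2475602e-07 / 0.10471976 = 3.1011916e-06 rpm ≈ 3.101e-06 rpm (4 s.f.).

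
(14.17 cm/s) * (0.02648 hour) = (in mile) 0.008393. Check: 1 cm/s = 0.01 m/s, so 14.17 cm/s = 14.17 * 0.01 = 0.1417 m/s. 1 hour = 3600 s, so 0.02648 hour = 0.02648 * 3600 = 95.328 s. Combine: 0.1417 m/s * 95.328 s = 13.507978 m. 1 mile = 1609.344 m, so 13.507978 m = 13.507978 / 1609.344 = 0.0083934681 mile ≈ 0.008393 mile (4 s.f.).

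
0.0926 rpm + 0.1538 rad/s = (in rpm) 1.561. Check: 1 rpm = 0.10471976 rad/s, so 0.0926 rpm = 0.0926 * 0.10471976 = 0.0096970493 rad/s. 0.1538 rad/s is already in rad/s. Sum: 0.0096970493 + 0.1538 = 0.16349705 rad/s. 1 rpm = 0.10471976 rad/s, so 0.16349705 rad/s = 0.16349705 / 0.10471976 = 1.5612818 rpm ≈ 1.561 rpm (4 s.f.).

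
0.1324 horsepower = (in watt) 98.73. Check: 1 horsepower = 745.69987 W, so 0.1324 horsepower = 0.1324 * 745.69987 = 98.730663 W. 98.730663 W = 98.730663 watt ≈ 98.73 watt (4 s.f.).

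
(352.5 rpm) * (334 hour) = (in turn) 1 rpm = 0.10471976 rad/s, so 352.5 rpm = 352.5 * 0.10471976 = 36.913714 rad/s. 1 hour = 3600 s, so 334 hour = 334 * 3600 = 1202400 s. Combine: 36.913714 rad/s * 1202400 s = 44385049 rad. 1 turn = 6.2831853 rad, so 44385049 rad = 44385049 / 6.2831853 = 7064100 turn ≈ 7.064e+06 turn (4 s.f.). Final answer: 7.064e+06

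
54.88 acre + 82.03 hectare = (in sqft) 1.122e+07. Check: 1 acre = 4046.8564 m^2, so 54.88 acre = 54.88 * 4046.8564 = 222091.48 m^2. 1 hectare = 10000 m^2, so 82.03 hectare = 82.03 * 10000 = 820300 m^2. Sum: 222091.48 + 820300 = 1042391.5 m^2. 1 sqft = 0.09290304 m^2, so 1042391.5 m^2 = 1042391.5 / 0.09290304 = 11220209 sqft ≈ 1.122e+07 sqft (4 s.f.).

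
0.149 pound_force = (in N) 1 pound_force = 4.4482216 N, so 0.149 pound_force = 0.149 * 4.4482216 = 0.66278502 N. Result: 0.66278502 N ≈ 0.6628 N (4 s.f.). Final answer: 0.6628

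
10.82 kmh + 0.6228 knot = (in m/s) 1 kmh = 0.27777778 m/s, so 10.82 kmh = 10.82 * 0.27777778 = 3.0055556 m/s. 1 knot = 0.51444444 m/s, so 0.6228 knot = 0.6228 * 0.51444444 = 0.320396 m/s. Sum: 3.0055556 + 0.320396 = 3.3259516 m/s. Result: 3.3259516 m/s ≈ 3.326 m/s (4 s.f.). Final answer: 3.326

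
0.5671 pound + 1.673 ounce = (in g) 304.7. Check: 1 pound = 0.45359237 kg, so 0.5671 pound = 0.5671 * 0.45359237 = 0.25723223 kg. 1 ounce = 0.028349523 kg, so 1.673 ounce = 1.673 * 0.028349523 = 0.047428752 kg. Sum: 0.25723223 + 0.047428752 = 0.30466099 kg. 1 g = 0.001 kg, so 0.30466099 kg = 0.30466099 / 0.001 = 304.66099 g ≈ 304.7 g (4 s.f.).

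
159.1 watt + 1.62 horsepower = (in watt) 159.1 watt = 159.1 W. 1 horsepower = 745.69987 W, so 1.62 horsepower = 1.62 * 745.69987 = 1208.0338 W. Sum: 159.1 + 1208.0338 = 1367.1338 W. 1367.1338 W = 1367.1338 watt ≈ 1367 watt (4 s.f.). Final answer: 1367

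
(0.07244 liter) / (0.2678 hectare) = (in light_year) 1 liter = 0.001 m^3, so 0.07244 liter = 0.07244 * 0.001 = 7.244e-05 m^3. 1 hectare = 10000 m^2, so 0.2678 hectare = 0.2678 * 10000 = 2678 m^2. Combine: 7.244e-05 m^3 / 2678 m^2 = 2.7050037e-08 m. 1 light_year = 9.4607305e+15 m, so 2.7050037e-08 m = 2.7050037e-08 / 9.4607305e+15 = 2.8591912e-24 light_year ≈ 2.859e-24 light_year (4 s.f.). Final answer: 2.859e-24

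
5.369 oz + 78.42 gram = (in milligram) 1 oz = 0.028349523 kg, so 5.369 oz = 5.369 * 0.028349523 = 0.15220859 kg. 1 gram = 0.001 kg, so 78.42 gram = 78.42 * 0.001 = 0.07842 kg. Sum: 0.15220859 + 0.07842 = 0.23062859 kg. 1 milligram = 1e-06 kg, so 0.23062859 kg = 0.23062859 / 1e-06 = 230628.59 milligram ≈ 2.306e+05 milligram (4 s.f.). Final answer: 2.306e+05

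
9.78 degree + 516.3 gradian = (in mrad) 8281. Check: 1 degree = 0.017453293 rad, so 9.78 degree = 9.78 * 0.017453293 = 0.1706932 rad. 1 gradian = 0.015707963 rad, so 516.3 gradian = 516.3 * 0.015707963 = 8.1100214 rad. Sum: 0.1706932 + 8.1100214 = 8.2807146 rad. 1 mrad = 0.001 rad, so 8.2807146 rad = 8.2807146 / 0.001 = 8280.7146 mrad ≈ 8281 mrad (4 s.f.).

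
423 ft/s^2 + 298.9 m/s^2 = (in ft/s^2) 1 ft/s^2 = 0.3048 m/s^2, so 423 ft/s^2 = 423 * 0.3048 = 128.9304 m/s^2. 298.9 m/s^2 is already in m/s^2. Sum: 128.9304 + 298.9 = 427.8304 m/s^2. 1 ft/s^2 = 0.3048 m/s^2, so 427.8304 m/s^2 = 427.8304 / 0.3048 = 1403.643 ft/s^2 ≈ 1404 ft/s^2 (4 s.f.). Final answer: 1404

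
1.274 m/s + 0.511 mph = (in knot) 2.921. Check: 1.274 m/s is already in m/s. 1 mph = 0.44704 m/s, so 0.511 mph = 0.511 * 0.44704 = 0.22843744 m/s. Sum: 1.274 + 0.22843744 = 1.5024374 m/s. 1 knot = 0.51444444 m/s, so 1.5024374 m/s = 1.5024374 / 0.51444444 = 2.9205047 knot ≈ 2.921 knot (4 s.f.).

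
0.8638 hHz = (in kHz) 1 hHz = 100 Hz, so 0.8638 hHz = 0.8638 * 100 = 86.38 Hz. 1 kHz = 1000 Hz, so 86.38 Hz = 86.38 / 1000 = 0.08638 kHz. Final answer: 0.08638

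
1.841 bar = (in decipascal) 1.841e+06. Check: 1 bar = 100000 Pa, so 1.841 bar = 1.841 * 100000 = 184100 Pa. 1 decipascal = 0.1 Pa, so 184100 Pa = 184100 / 0.1 = 1841000 decipascal ≈ 1.841e+06 decipascal (4 s.f.).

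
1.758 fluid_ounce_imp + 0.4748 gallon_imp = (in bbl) 0.01389. Check: 1 fluid_ounce_imp = 2.8413063e-05 m^3, so 1.758 fluid_ounce_imp = 1.758 * 2.8413063e-05 = 4.9950164e-05 m^3. 1 gallon_imp = 0.00454609 m^3, so 0.4748 gallon_imp = 0.4748 * 0.00454609 = 0.0021584835 m^3. Sum: 4.9950164e-05 + 0.0021584835 = 0.0022084337 m^3. 1 bbl = 0.15898729 m^3, so 0.0022084337 m^3 = 0.0022084337 / 0.15898729 = 0.01389063 bbl ≈ 0.01389 bbl (4 s.f.).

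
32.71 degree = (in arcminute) 1963. Check: 1 degree = 0.017453293 rad, so 32.71 degree = 32.71 * 0.017453293 = 0.5708972 rad. 1 arcminute = 0.00029088821 rad, so 0.5708972 rad = 0.5708972 / 0.00029088821 = 1962.6 arcminute ≈ 1963 arcminute (4 s.f.).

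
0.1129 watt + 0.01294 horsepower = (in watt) 9.762. Check: 0.1129 watt = 0.1129 W. 1 horsepower = 745.69987 W, so 0.01294 horsepower = 0.01294 * 745.69987 = 9.6493563 W. Sum: 0.1129 + 9.6493563 = 9.7622563 W. 9.7622563 W = 9.7622563 watt ≈ 9.762 watt (4 s.f.).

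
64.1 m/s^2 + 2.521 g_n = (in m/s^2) 88.82. Check: 64.1 m/s^2 is already in m/s^2. 1 g_n = 9.80665 m/s^2, so 2.521 g_n = 2.521 * 9.80665 = 24.722565 m/s^2. Sum: 64.1 + 24.722565 = 88.822565 m/s^2. Result: 88.822565 m/s^2 ≈ 88.82 m/s^2 (4 s.f.).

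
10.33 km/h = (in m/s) 1 km/h = 0.27777778 m/s, so 10.33 km/h = 10.33 * 0.27777778 = 2.8694444 m/s. Result: 2.8694444 m/s ≈ 2.869 m/s (4 s.f.). Final answer: 2.869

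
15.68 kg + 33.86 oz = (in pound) 15.68 kg is already in kg. 1 oz = 0.028349523 kg, so 33.86 oz = 33.86 * 0.028349523 = 0.95991485 kg. Sum: 15.68 + 0.95991485 = 16.639915 kg. 1 pound = 0.45359237 kg, so 16.639915 kg = 16.639915 / 0.45359237 = 36.684733 pound ≈ 36.68 pound (4 s.f.). Final answer: 36.68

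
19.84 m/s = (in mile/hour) 1 mile/hour = 0.44704 m/s, so 19.84 m/s = 19.84 / 0.44704 = 44.380816 mile/hour ≈ 44.38 mile/hour (4 s.f.). Final answer: 44.38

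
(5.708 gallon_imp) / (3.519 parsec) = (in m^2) 2.39e-19. Check: 1 gallon_imp = 0.00454609 m^3, so 5.708 gallon_imp = 5.708 * 0.00454609 = 0.025949082 m^3. 1 parsec = 3.0856776e+16 m, so 3.519 parsec = 3.519 * 3.0856776e+16 = 1.0858499e+17 m. Combine: 0.025949082 m^3 / 1.0858499e+17 m = 2.3897484e-19 m^2. Result: 2.3897484e-19 m^2 ≈ 2.39e-19 m^2 (4 s.f.).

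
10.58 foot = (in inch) 127. Check: 1 foot = 0.3048 m, so 10.58 foot = 10.58 * 0.3048 = 3.224784 m. 1 inch = 0.0254 m, so 3.224784 m = 3.224784 / 0.0254 = 126.96 inch ≈ 127 inch (4 s.f.).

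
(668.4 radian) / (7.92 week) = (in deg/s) 668.4 radian = 668.4 rad. 1 week = 604800 s, so 7.92 week = 7.92 * 604800 = 4790016 s. Combine: 668.4 rad / 4790016 s = 0.00013954024 rad/s. 1 deg/s = 0.017453293 rad/s, so 0.00013954024 rad/s = 0.00013954024 / 0.017453293 = 0.007995067 deg/s ≈ 0.007995 deg/s (4 s.f.). Final answer: 0.007995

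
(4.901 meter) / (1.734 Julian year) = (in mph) 4.901 meter = 4.901 m. 1 Julian year = 31557600 s, so 1.734 Julian year = 1.734 * 31557600 = 54720878 s. Combine: 4.901 m / 54720878 s = 8.9563621e-08 m/s. 1 mph = 0.44704 m/s, so 8.9563621e-08 m/s = 8.9563621e-08 / 0.44704 = 2.0034811e-07 mph ≈ 2.003e-07 mph (4 s.f.). Final answer: 2.003e-07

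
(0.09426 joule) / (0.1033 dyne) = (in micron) 0.09426 joule = 0.09426 J. 1 dyne = 1e-05 N, so 0.1033 dyne = 0.1033 * 1e-05 = 1.033e-06 N. Combine: 0.09426 J / 1.033e-06 N = 91248.79 m. 1 micron = 1e-06 m, so 91248.79 m = 91248.79 / 1e-06 = 9.124879e+10 micron ≈ 9.125e+10 micron (4 s.f.). Final answer: 9.125e+10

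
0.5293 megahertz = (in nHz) 5.293e+14. Check: 1 megahertz = 1000000 Hz, so 0.5293 megahertz = 0.5293 * 1000000 = 529300 Hz. 1 nHz = 1e-09 Hz, so 529300 Hz = 529300 / 1e-09 = 5.293e+14 nHz.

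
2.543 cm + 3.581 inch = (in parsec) 3.772e-18. Check: 1 cm = 0.01 m, so 2.543 cm = 2.543 * 0.01 = 0.02543 m. 1 inch = 0.0254 m, so 3.581 inch = 3.581 * 0.0254 = 0.0909574 m. Sum: 0.02543 + 0.0909574 = 0.1163874 m. 1 parsec = 3.0856776e+16 m, so 0.1163874 m = 0.1163874 / 3.0856776e+16 = 3.7718588e-18 parsec ≈ 3.772e-18 parsec (4 s.f.).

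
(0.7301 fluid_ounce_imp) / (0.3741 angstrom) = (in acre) 137. Check: 1 fluid_ounce_imp = 2.8413063e-05 m^3, so 0.7301 fluid_ounce_imp = 0.7301 * 2.8413063e-05 = 2.0744377e-05 m^3. 1 angstrom = 1e-10 m, so 0.3741 angstrom = 0.3741 * 1e-10 = 3.741e-11 m. Combine: 2.0744377e-05 m^3 / 3.741e-11 m = 554514.22 m^2. 1 acre = 4046.8564 m^2, so 554514.22 m^2 = 554514.22 / 4046.8564 = 137.02345 acre ≈ 137 acre (4 s.f.).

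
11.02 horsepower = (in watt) 1 horsepower = 745.69987 W, so 11.02 horsepower = 11.02 * 745.69987 = 8217.6126 W. 8217.6126 W = 8217.6126 watt ≈ 8218 watt (4 s.f.). Final answer: 8218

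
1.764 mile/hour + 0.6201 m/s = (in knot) 1 mile/hour = 0.44704 m/s, so 1.764 mile/hour = 1.764 * 0.44704 = 0.78857856 m/s. 0.6201 m/s is already in m/s. Sum: 0.78857856 + 0.6201 = 1.4086786 m/s. 1 knot = 0.51444444 m/s, so 1.4086786 m/s = 1.4086786 / 0.51444444 = 2.7382521 knot ≈ 2.738 knot (4 s.f.). Final answer: 2.738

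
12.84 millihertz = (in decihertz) 1 millihertz = 0.001 Hz, so 12.84 millihertz = 12.84 * 0.001 = 0.01284 Hz. 1 decihertz = 0.1 Hz, so 0.01284 Hz = 0.01284 / 0.1 = 0.1284 decihertz. Final answer: 0.1284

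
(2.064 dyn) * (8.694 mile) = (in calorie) 1 dyn = 1e-05 N, so 2.064 dyn = 2.064 * 1e-05 = 2.064e-05 N. 1 mile = 1609.344 m, so 8.694 mile = 8.694 * 1609.344 = 13991.637 m. Combine: 2.064e-05 N * 13991.637 m = 0.28878738 J. 1 calorie = 4.184 J, so 0.28878738 J = 0.28878738 / 4.184 = 0.069021841 calorie ≈ 0.06902 calorie (4 s.f.). Final answer: 0.06902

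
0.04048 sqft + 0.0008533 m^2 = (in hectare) 1 sqft = 0.09290304 m^2, so 0.04048 sqft = 0.04048 * 0.09290304 = 0.0037607151 m^2. 0.0008533 m^2 is already in m^2. Sum: 0.0037607151 + 0.0008533 = 0.0046140151 m^2. 1 hectare = 10000 m^2, so 0.0046140151 m^2 = 0.0046140151 / 10000 = 4.6140151e-07 hectare ≈ 4.614e-07 hectare (4 s.f.). Final answer: 4.614e-07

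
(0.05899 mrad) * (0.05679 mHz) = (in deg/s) 1.919e-07. Check: 1 mrad = 0.001 rad, so 0.05899 mrad = 0.05899 * 0.001 = 5.899e-05 rad. 1 mHz = 0.001 Hz, so 0.05679 mHz = 0.05679 * 0.001 = 5.679e-05 Hz. Combine: 5.899e-05 rad * 5.679e-05 Hz = 3.3500421e-09 rad/s. 1 deg/s = 0.017453293 rad/s, so 3.3500421e-09 rad/s = 3.3500421e-09 / 0.017453293 = 1.9194327e-07 deg/s ≈ 1.919e-07 deg/s (4 s.f.).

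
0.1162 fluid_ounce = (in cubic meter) 3.436e-06. Check: 1 fluid_ounce = 2.957353e-05 m^3, so 0.1162 fluid_ounce = 0.1162 * 2.957353e-05 = 3.4364441e-06 m^3. 3.4364441e-06 m^3 = 3.4364441e-06 cubic meter ≈ 3.436e-06 cubic meter (4 s.f.).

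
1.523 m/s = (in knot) 1 knot = 0.51444444 m/s, so 1.523 m/s = 1.523 / 0.51444444 = 2.9604752 knot ≈ 2.96 knot (4 s.f.). Final answer: 2.96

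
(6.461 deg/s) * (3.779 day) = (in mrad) 3.682e+07. Check: 1 deg/s = 0.017453293 rad/s, so 6.461 deg/s = 6.461 * 0.017453293 = 0.11276572 rad/s. 1 day = 86400 s, so 3.779 day = 3.779 * 86400 = 326505.6 s. Combine: 0.11276572 rad/s * 326505.6 s = 36818.64 rad. 1 mrad = 0.001 rad, so 36818.64 rad = 36818.64 / 0.001 = 36818640 mrad ≈ 3.682e+07 mrad (4 s.f.).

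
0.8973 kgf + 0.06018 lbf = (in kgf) 1 kgf = 9.80665 N, so 0.8973 kgf = 0.8973 * 9.80665 = 8.799507 N. 1 lbf = 4.4482216 N, so 0.06018 lbf = 0.06018 * 4.4482216 = 0.26769398 N. Sum: 8.799507 + 0.26769398 = 9.067201 N. 1 kgf = 9.80665 N, so 9.067201 N = 9.067201 / 9.80665 = 0.92459719 kgf ≈ 0.9246 kgf (4 s.f.). Final answer: 0.9246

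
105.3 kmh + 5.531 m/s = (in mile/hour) 77.8. Check: 1 kmh = 0.27777778 m/s, so 105.3 kmh = 105.3 * 0.27777778 = 29.25 m/s. 5.531 m/s is already in m/s. Sum: 29.25 + 5.531 = 34.781 m/s. 1 mile/hour = 0.44704 m/s, so 34.781 m/s = 34.781 / 0.44704 = 77.802881 mile/hour ≈ 77.8 mile/hour (4 s.f.).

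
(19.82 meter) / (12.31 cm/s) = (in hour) 19.82 meter = 19.82 m. 1 cm/s = 0.01 m/s, so 12.31 cm/s = 12.31 * 0.01 = 0.1231 m/s. Combine: 19.82 m / 0.1231 m/s = 161.00731 s. 1 hour = 3600 s, so 161.00731 s = 161.00731 / 3600 = 0.044724253 hour ≈ 0.04472 hour (4 s.f.). Final answer: 0.04472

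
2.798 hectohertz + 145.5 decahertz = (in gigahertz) 1.735e-06. Check: 1 hectohertz = 100 Hz, so 2.798 hectohertz = 2.798 * 100 = 279.8 Hz. 1 decahertz = 10 Hz, so 145.5 decahertz = 145.5 * 10 = 1455 Hz. Sum: 279.8 + 1455 = 1734.8 Hz. 1 gigahertz = 1e+09 Hz, so 1734.8 Hz = 1734.8 / 1e+09 = 1.7348e-06 gigahertz ≈ 1.735e-06 gigahertz (4 s.f.).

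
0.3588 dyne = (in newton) 3.588e-06. Check: 1 dyne = 1e-05 N, so 0.3588 dyne = 0.3588 * 1e-05 = 3.588e-06 N. 3.588e-06 N = 3.588e-06 newton.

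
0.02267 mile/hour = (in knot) 1 mile/hour = 0.44704 m/s, so 0.02267 mile/hour = 0.02267 * 0.44704 = 0.010134397 m/s. 1 knot = 0.51444444 m/s, so 0.010134397 m/s = 0.010134397 / 0.51444444 = 0.019699691 knot ≈ 0.0197 knot (4 s.f.). Final answer: 0.0197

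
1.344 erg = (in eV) 1 erg = 1e-07 J, so 1.344 erg = 1.344 * 1e-07 = 1.344e-07 J. 1 eV = 1.6021766e-19 J, so 1.344e-07 J = 1.344e-07 / 1.6021766e-19 = 8.3885882e+11 eV ≈ 8.389e+11 eV (4 s.f.). Final answer: 8.389e+11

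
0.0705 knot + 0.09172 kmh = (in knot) 1 knot = 0.51444444 m/s, so 0.0705 knot = 0.0705 * 0.51444444 = 0.036268333 m/s. 1 kmh = 0.27777778 m/s, so 0.09172 kmh = 0.09172 * 0.27777778 = 0.025477778 m/s. Sum: 0.036268333 + 0.025477778 = 0.061746111 m/s. 1 knot = 0.51444444 m/s, so 0.061746111 m/s = 0.061746111 / 0.51444444 = 0.12002484 knot ≈ 0.12 knot (4 s.f.). Final answer: 0.12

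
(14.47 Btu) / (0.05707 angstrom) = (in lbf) 6.014e+14. Check: 1 Btu = 1055.0559 J, so 14.47 Btu = 14.47 * 1055.0559 = 15266.658 J. 1 angstrom = 1e-10 m, so 0.05707 angstrom = 0.05707 * 1e-10 = 5.707e-12 m. Combine: 15266.658 J / 5.707e-12 m = 2.6750759e+15 N. 1 lbf = 4.4482216 N, so 2.6750759e+15 N = 2.6750759e+15 / 4.4482216 = 6.0138099e+14 lbf ≈ 6.014e+14 lbf (4 s.f.).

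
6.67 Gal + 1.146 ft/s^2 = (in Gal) 41.6. Check: 1 Gal = 0.01 m/s^2, so 6.67 Gal = 6.67 * 0.01 = 0.0667 m/s^2. 1 ft/s^2 = 0.3048 m/s^2, so 1.146 ft/s^2 = 1.146 * 0.3048 = 0.3493008 m/s^2. Sum: 0.0667 + 0.3493008 = 0.4160008 m/s^2. 1 Gal = 0.01 m/s^2, so 0.4160008 m/s^2 = 0.4160008 / 0.01 = 41.60008 Gal ≈ 41.6 Gal (4 s.f.).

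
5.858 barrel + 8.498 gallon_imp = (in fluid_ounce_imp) 1 barrel = 0.15898729 m^3, so 5.858 barrel = 5.858 * 0.15898729 = 0.93134757 m^3. 1 gallon_imp = 0.00454609 m^3, so 8.498 gallon_imp = 8.498 * 0.00454609 = 0.038632673 m^3. Sum: 0.93134757 + 0.038632673 = 0.96998025 m^3. 1 fluid_ounce_imp = 2.8413063e-05 m^3, so 0.96998025 m^3 = 0.96998025 / 2.8413063e-05 = 34138.532 fluid_ounce_imp ≈ 3.414e+04 fluid_ounce_imp (4 s.f.). Final answer: 3.414e+04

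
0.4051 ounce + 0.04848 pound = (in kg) 0.03347. Check: 1 ounce = 0.028349523 kg, so 0.4051 ounce = 0.4051 * 0.028349523 = 0.011484392 kg. 1 pound = 0.45359237 kg, so 0.04848 pound = 0.04848 * 0.45359237 = 0.021990158 kg. Sum: 0.011484392 + 0.021990158 = 0.03347455 kg. Result: 0.03347455 kg ≈ 0.03347 kg (4 s.f.).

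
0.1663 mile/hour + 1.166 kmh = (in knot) 1 mile/hour = 0.44704 m/s, so 0.1663 mile/hour = 0.1663 * 0.44704 = 0.074342752 m/s. 1 kmh = 0.27777778 m/s, so 1.166 kmh = 1.166 * 0.27777778 = 0.32388889 m/s. Sum: 0.074342752 + 0.32388889 = 0.39823164 m/s. 1 knot = 0.51444444 m/s, so 0.39823164 m/s = 0.39823164 / 0.51444444 = 0.77410038 knot ≈ 0.7741 knot (4 s.f.). Final answer: 0.7741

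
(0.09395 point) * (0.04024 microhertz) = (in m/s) 1.334e-12. Check: 1 point = 0.00035277778 m, so 0.09395 point = 0.09395 * 0.00035277778 = 3.3143472e-05 m. 1 microhertz = 1e-06 Hz, so 0.04024 microhertz = 0.04024 * 1e-06 = 4.024e-08 Hz. Combine: 3.3143472e-05 m * 4.024e-08 Hz = 1.3336933e-12 m/s. Result: 1.3336933e-12 m/s ≈ 1.334e-12 m/s (4 s.f.).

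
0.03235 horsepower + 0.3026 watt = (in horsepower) 1 horsepower = 745.69987 W, so 0.03235 horsepower = 0.03235 * 745.69987 = 24.123391 W. 0.3026 watt = 0.3026 W. Sum: 24.123391 + 0.3026 = 24.425991 W. 1 horsepower = 745.69987 W, so 24.425991 W = 24.425991 / 745.69987 = 0.032755793 horsepower ≈ 0.03276 horsepower (4 s.f.). Final answer: 0.03276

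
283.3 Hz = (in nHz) 1 nHz = 1e-09 Hz, so 283.3 Hz = 283.3 / 1e-09 = 2.833e+11 nHz. Final answer: 2.833e+11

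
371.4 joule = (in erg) 371.4 joule = 371.4 J. 1 erg = 1e-07 J, so 371.4 J = 371.4 / 1e-07 = 3.714e+09 erg. Final answer: 3.714e+09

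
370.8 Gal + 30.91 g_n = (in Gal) 3.068e+04. Check: 1 Gal = 0.01 m/s^2, so 370.8 Gal = 370.8 * 0.01 = 3.708 m/s^2. 1 g_n = 9.80665 m/s^2, so 30.91 g_n = 30.91 * 9.80665 = 303.12355 m/s^2. Sum: 3.708 + 303.12355 = 306.83155 m/s^2. 1 Gal = 0.01 m/s^2, so 306.83155 m/s^2 = 306.83155 / 0.01 = 30683.155 Gal ≈ 3.068e+04 Gal (4 s.f.).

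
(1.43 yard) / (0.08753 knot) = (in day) 0.0003361. Check: 1 yard = 0.9144 m, so 1.43 yard = 1.43 * 0.9144 = 1.307592 m. 1 knot = 0.51444444 m/s, so 0.08753 knot = 0.08753 * 0.51444444 = 0.045029322 m/s. Combine: 1.307592 m / 0.045029322 m/s = 29.038678 s. 1 day = 86400 s, so 29.038678 s = 29.038678 / 86400 = 0.00033609581 day ≈ 0.0003361 day (4 s.f.).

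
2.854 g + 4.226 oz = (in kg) 0.1227. Check: 1 g = 0.001 kg, so 2.854 g = 2.854 * 0.001 = 0.002854 kg. 1 oz = 0.028349523 kg, so 4.226 oz = 4.226 * 0.028349523 = 0.11980508 kg. Sum: 0.002854 + 0.11980508 = 0.12265908 kg. Result: 0.12265908 kg ≈ 0.1227 kg (4 s.f.).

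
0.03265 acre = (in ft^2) 1 acre = 4046.8564 m^2, so 0.03265 acre = 0.03265 * 4046.8564 = 132.12986 m^2. 1 ft^2 = 0.09290304 m^2, so 132.12986 m^2 = 132.12986 / 0.09290304 = 1422.234 ft^2 ≈ 1422 ft^2 (4 s.f.). Final answer: 1422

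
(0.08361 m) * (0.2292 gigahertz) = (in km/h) 0.08361 m is already in m. 1 gigahertz = 1e+09 Hz, so 0.2292 gigahertz = 0.2292 * 1e+09 = 2.292e+08 Hz. Combine: 0.08361 m * 2.292e+08 Hz = 19163412 m/s. 1 km/h = 0.27777778 m/s, so 19163412 m/s = 19163412 / 0.27777778 = 68988283 km/h ≈ 6.899e+07 km/h (4 s.f.). Final answer: 6.899e+07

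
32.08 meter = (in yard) 35.08. Check: 32.08 meter = 32.08 m. 1 yard = 0.9144 m, so 32.08 m = 32.08 / 0.9144 = 35.083115 yard ≈ 35.08 yard (4 s.f.).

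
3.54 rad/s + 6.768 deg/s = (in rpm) 3.54 rad/s is already in rad/s. 1 deg/s = 0.017453293 rad/s, so 6.768 deg/s = 6.768 * 0.017453293 = 0.11812388 rad/s. Sum: 3.54 + 0.11812388 = 3.6581239 rad/s. 1 rpm = 0.10471976 rad/s, so 3.6581239 rad/s = 3.6581239 / 0.10471976 = 34.93251 rpm ≈ 34.93 rpm (4 s.f.). Final answer: 34.93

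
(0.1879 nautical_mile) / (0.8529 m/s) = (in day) 0.004722. Check: 1 nautical_mile = 1852 m, so 0.1879 nautical_mile = 0.1879 * 1852 = 347.9908 m. 0.8529 m/s is already in m/s. Combine: 347.9908 m / 0.8529 m/s = 408.00891 s. 1 day = 86400 s, so 408.00891 s = 408.00891 / 86400 = 0.0047223254 day ≈ 0.004722 day (4 s.f.).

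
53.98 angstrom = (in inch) 1 angstrom = 1e-10 m, so 53.98 angstrom = 53.98 * 1e-10 = 5.398e-09 m. 1 inch = 0.0254 m, so 5.398e-09 m = 5.398e-09 / 0.0254 = 2.1251969e-07 inch ≈ 2.125e-07 inch (4 s.f.). Final answer: 2.125e-07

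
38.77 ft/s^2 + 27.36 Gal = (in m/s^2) 12.09. Check: 1 ft/s^2 = 0.3048 m/s^2, so 38.77 ft/s^2 = 38.77 * 0.3048 = 11.817096 m/s^2. 1 Gal = 0.01 m/s^2, so 27.36 Gal = 27.36 * 0.01 = 0.2736 m/s^2. Sum: 11.817096 + 0.2736 = 12.090696 m/s^2. Result: 12.090696 m/s^2 ≈ 12.09 m/s^2 (4 s.f.).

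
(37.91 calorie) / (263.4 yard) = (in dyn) 6.586e+04. Check: 1 calorie = 4.184 J, so 37.91 calorie = 37.91 * 4.184 = 158.61544 J. 1 yard = 0.9144 m, so 263.4 yard = 263.4 * 0.9144 = 240.85296 m. Combine: 158.61544 J / 240.85296 m = 0.65855715 N. 1 dyn = 1e-05 N, so 0.65855715 N = 0.65855715 / 1e-05 = 65855.715 dyn ≈ 6.586e+04 dyn (4 s.f.).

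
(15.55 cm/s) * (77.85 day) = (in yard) 1 cm/s = 0.01 m/s, so 15.55 cm/s = 15.55 * 0.01 = 0.1555 m/s. 1 day = 86400 s, so 77.85 day = 77.85 * 86400 = 6726240 s. Combine: 0.1555 m/s * 6726240 s = 1045930.3 m. 1 yard = 0.9144 m, so 1045930.3 m = 1045930.3 / 0.9144 = 1143843.3 yard ≈ 1.144e+06 yard (4 s.f.). Final answer: 1.144e+06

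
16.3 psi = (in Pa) 1 psi = 6894.7573 Pa, so 16.3 psi = 16.3 * 6894.7573 = 112384.54 Pa. Result: 112384.54 Pa ≈ 1.124e+05 Pa (4 s.f.). Final answer: 1.124e+05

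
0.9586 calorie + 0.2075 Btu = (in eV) 1.391e+21. Check: 1 calorie = 4.184 J, so 0.9586 calorie = 0.9586 * 4.184 = 4.0107824 J. 1 Btu = 1055.0559 J, so 0.2075 Btu = 0.2075 * 1055.0559 = 218.92409 J. Sum: 4.0107824 + 218.92409 = 222.93487 J. 1 eV = 1.6021766e-19 J, so 222.93487 J = 222.93487 / 1.6021766e-19 = 1.39145e+21 eV ≈ 1.391e+21 eV (4 s.f.).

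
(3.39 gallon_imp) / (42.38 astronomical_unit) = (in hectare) 2.431e-19. Check: 1 gallon_imp = 0.00454609 m^3, so 3.39 gallon_imp = 3.39 * 0.00454609 = 0.015411245 m^3. 1 astronomical_unit = 1.4959787e+11 m, so 42.38 astronomical_unit = 42.38 * 1.4959787e+11 = 6.3399578e+12 m. Combine: 0.015411245 m^3 / 6.3399578e+12 m = 2.430812e-15 m^2. 1 hectare = 10000 m^2, so 2.430812e-15 m^2 = 2.430812e-15 / 10000 = 2.430812e-19 hectare ≈ 2.431e-19 hectare (4 s.f.).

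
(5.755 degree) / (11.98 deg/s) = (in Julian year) 1 degree = 0.017453293 rad, so 5.755 degree = 5.755 * 0.017453293 = 0.1004437 rad. 1 deg/s = 0.017453293 rad/s, so 11.98 deg/s = 11.98 * 0.017453293 = 0.20909044 rad/s. Combine: 0.1004437 rad / 0.20909044 rad/s = 0.48038397 s. 1 Julian year = 31557600 s, so 0.48038397 s = 0.48038397 / 31557600 = 1.522245e-08 Julian year ≈ 1.522e-08 Julian year (4 s.f.). Final answer: 1.522e-08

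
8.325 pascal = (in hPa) 8.325 pascal = 8.325 Pa. 1 hPa = 100 Pa, so 8.325 Pa = 8.325 / 100 = 0.08325 hPa. Final answer: 0.08325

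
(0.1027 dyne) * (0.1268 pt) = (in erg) 0.0004594. Check: 1 dyne = 1e-05 N, so 0.1027 dyne = 0.1027 * 1e-05 = 1.027e-06 N. 1 pt = 0.00035277778 m, so 0.1268 pt = 0.1268 * 0.00035277778 = 4.4732222e-05 m. Combine: 1.027e-06 N * 4.4732222e-05 m = 4.5939992e-11 J. 1 erg = 1e-07 J, so 4.5939992e-11 J = 4.5939992e-11 / 1e-07 = 0.00045939992 erg ≈ 0.0004594 erg (4 s.f.).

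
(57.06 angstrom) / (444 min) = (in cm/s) 2.142e-11. Check: 1 angstrom = 1e-10 m, so 57.06 angstrom = 57.06 * 1e-10 = 5.706e-09 m. 1 min = 60 s, so 444 min = 444 * 60 = 26640 s. Combine: 5.706e-09 m / 26640 s = 2.1418919e-13 m/s. 1 cm/s = 0.01 m/s, so 2.1418919e-13 m/s = 2.1418919e-13 / 0.01 = 2.1418919e-11 cm/s ≈ 2.142e-11 cm/s (4 s.f.).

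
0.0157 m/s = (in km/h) 1 km/h = 0.27777778 m/s, so 0.0157 m/s = 0.0157 / 0.27777778 = 0.05652 km/h. Final answer: 0.05652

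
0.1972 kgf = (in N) 1.934. Check: 1 kgf = 9.80665 N, so 0.1972 kgf = 0.1972 * 9.80665 = 1.9338714 N. Result: 1.9338714 N ≈ 1.934 N (4 s.f.).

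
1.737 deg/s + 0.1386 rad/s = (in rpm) 1 deg/s = 0.017453293 rad/s, so 1.737 deg/s = 1.737 * 0.017453293 = 0.030316369 rad/s. 0.1386 rad/s is already in rad/s. Sum: 0.030316369 + 0.1386 = 0.16891637 rad/s. 1 rpm = 0.10471976 rad/s, so 0.16891637 rad/s = 0.16891637 / 0.10471976 = 1.6130325 rpm ≈ 1.613 rpm (4 s.f.). Final answer: 1.613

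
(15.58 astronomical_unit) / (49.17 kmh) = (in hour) 4.74e+07. Check: 1 astronomical_unit = 1.4959787e+11 m, so 15.58 astronomical_unit = 15.58 * 1.4959787e+11 = 2.3307348e+12 m. 1 kmh = 0.27777778 m/s, so 49.17 kmh = 49.17 * 0.27777778 = 13.658333 m/s. Combine: 2.3307348e+12 m / 13.658333 m/s = 1.7064562e+11 s. 1 hour = 3600 s, so 1.7064562e+11 s = 1.7064562e+11 / 3600 = 47401562 hour ≈ 4.74e+07 hour (4 s.f.).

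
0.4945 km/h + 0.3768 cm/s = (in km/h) 1 km/h = 0.27777778 m/s, so 0.4945 km/h = 0.4945 * 0.27777778 = 0.13736111 m/s. 1 cm/s = 0.01 m/s, so 0.3768 cm/s = 0.3768 * 0.01 = 0.003768 m/s. Sum: 0.13736111 + 0.003768 = 0.14112911 m/s. 1 km/h = 0.27777778 m/s, so 0.14112911 m/s = 0.14112911 / 0.27777778 = 0.5080648 km/h ≈ 0.5081 km/h (4 s.f.). Final answer: 0.5081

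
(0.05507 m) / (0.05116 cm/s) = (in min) 1.794. Check: 0.05507 m is already in m. 1 cm/s = 0.01 m/s, so 0.05116 cm/s = 0.05116 * 0.01 = 0.0005116 m/s. Combine: 0.05507 m / 0.0005116 m/s = 107.64269 s. 1 min = 60 s, so 107.64269 s = 107.64269 / 60 = 1.7940448 min ≈ 1.794 min (4 s.f.).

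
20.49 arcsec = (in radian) 9.934e-05. Check: 1 arcsec = 4.8481368e-06 rad, so 20.49 arcsec = 20.49 * 4.8481368e-06 = 9.9338323e-05 rad. 9.9338323e-05 rad = 9.9338323e-05 radian ≈ 9.934e-05 radian (4 s.f.).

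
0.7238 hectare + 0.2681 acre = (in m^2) 1 hectare = 10000 m^2, so 0.7238 hectare = 0.7238 * 10000 = 7238 m^2. 1 acre = 4046.8564 m^2, so 0.2681 acre = 0.2681 * 4046.8564 = 1084.9622 m^2. Sum: 7238 + 1084.9622 = 8322.9622 m^2. Result: 8322.9622 m^2 ≈ 8323 m^2 (4 s.f.). Final answer: 8323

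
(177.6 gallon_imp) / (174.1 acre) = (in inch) 1 gallon_imp = 0.00454609 m^3, so 177.6 gallon_imp = 177.6 * 0.00454609 = 0.80738558 m^3. 1 acre = 4046.8564 m^2, so 174.1 acre = 174.1 * 4046.8564 = 704557.7 m^2. Combine: 0.80738558 m^3 / 704557.7 m^2 = 1.1459467e-06 m. 1 inch = 0.0254 m, so 1.1459467e-06 m = 1.1459467e-06 / 0.0254 = 4.5116012e-05 inch ≈ 4.512e-05 inch (4 s.f.). Final answer: 4.512e-05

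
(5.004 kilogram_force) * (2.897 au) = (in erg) 2.127e+20. Check: 1 kilogram_force = 9.80665 N, so 5.004 kilogram_force = 5.004 * 9.80665 = 49.072477 N. 1 au = 1.4959787e+11 m, so 2.897 au = 2.897 * 1.4959787e+11 = 4.3338503e+11 m. Combine: 49.072477 N * 4.3338503e+11 m = 2.1267277e+13 J. 1 erg = 1e-07 J, so 2.1267277e+13 J = 2.1267277e+13 / 1e-07 = 2.1267277e+20 erg ≈ 2.127e+20 erg (4 s.f.).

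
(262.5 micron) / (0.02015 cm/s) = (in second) 1.303. Check: 1 micron = 1e-06 m, so 262.5 micron = 262.5 * 1e-06 = 0.0002625 m. 1 cm/s = 0.01 m/s, so 0.02015 cm/s = 0.02015 * 0.01 = 0.0002015 m/s. Combine: 0.0002625 m / 0.0002015 m/s = 1.3027295 s. 1.3027295 s = 1.3027295 second ≈ 1.303 second (4 s.f.).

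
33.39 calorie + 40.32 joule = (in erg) 1.8e+09. Check: 1 calorie = 4.184 J, so 33.39 calorie = 33.39 * 4.184 = 139.70376 J. 40.32 joule = 40.32 J. Sum: 139.70376 + 40.32 = 180.02376 J. 1 erg = 1e-07 J, so 180.02376 J = 180.02376 / 1e-07 = 1.8002376e+09 erg ≈ 1.8e+09 erg (4 s.f.).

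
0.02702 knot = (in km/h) 0.05004. Check: 1 knot = 0.51444444 m/s, so 0.02702 knot = 0.02702 * 0.51444444 = 0.013900289 m/s. 1 km/h = 0.27777778 m/s, so 0.013900289 m/s = 0.013900289 / 0.27777778 = 0.05004104 km/h ≈ 0.05004 km/h (4 s.f.).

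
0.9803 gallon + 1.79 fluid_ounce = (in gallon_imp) 0.8279. Check: 1 gallon = 0.0037854118 m^3, so 0.9803 gallon = 0.9803 * 0.0037854118 = 0.0037108392 m^3. 1 fluid_ounce = 2.957353e-05 m^3, so 1.79 fluid_ounce = 1.79 * 2.957353e-05 = 5.2936618e-05 m^3. Sum: 0.0037108392 + 5.2936618e-05 = 0.0037637758 m^3. 1 gallon_imp = 0.00454609 m^3, so 0.0037637758 m^3 = 0.0037637758 / 0.00454609 = 0.82791493 gallon_imp ≈ 0.8279 gallon_imp (4 s.f.).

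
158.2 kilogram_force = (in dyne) 1 kilogram_force = 9.80665 N, so 158.2 kilogram_force = 158.2 * 9.80665 = 1551.412 N. 1 dyne = 1e-05 N, so 1551.412 N = 1551.412 / 1e-05 = 1.551412e+08 dyne ≈ 1.551e+08 dyne (4 s.f.). Final answer: 1.551e+08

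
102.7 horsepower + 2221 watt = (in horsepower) 1 horsepower = 745.69987 W, so 102.7 horsepower = 102.7 * 745.69987 = 76583.377 W. 2221 watt = 2221 W. Sum: 76583.377 + 2221 = 78804.377 W. 1 horsepower = 745.69987 W, so 78804.377 W = 78804.377 / 745.69987 = 105.67841 horsepower ≈ 105.7 horsepower (4 s.f.). Final answer: 105.7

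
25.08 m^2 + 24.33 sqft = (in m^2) 25.08 m^2 is already in m^2. 1 sqft = 0.09290304 m^2, so 24.33 sqft = 24.33 * 0.09290304 = 2.260331 m^2. Sum: 25.08 + 2.260331 = 27.340331 m^2. Result: 27.340331 m^2 ≈ 27.34 m^2 (4 s.f.). Final answer: 27.34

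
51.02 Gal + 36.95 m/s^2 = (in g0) 1 Gal = 0.01 m/s^2, so 51.02 Gal = 51.02 * 0.01 = 0.5102 m/s^2. 36.95 m/s^2 is already in m/s^2. Sum: 0.5102 + 36.95 = 37.4602 m/s^2. 1 g0 = 9.80665 m/s^2, so 37.4602 m/s^2 = 37.4602 / 9.80665 = 3.8198773 g0 ≈ 3.82 g0 (4 s.f.). Final answer: 3.82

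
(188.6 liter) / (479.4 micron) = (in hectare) 1 liter = 0.001 m^3, so 188.6 liter = 188.6 * 0.001 = 0.1886 m^3. 1 micron = 1e-06 m, so 479.4 micron = 479.4 * 1e-06 = 0.0004794 m. Combine: 0.1886 m^3 / 0.0004794 m = 393.40843 m^2. 1 hectare = 10000 m^2, so 393.40843 m^2 = 393.40843 / 10000 = 0.039340843 hectare ≈ 0.03934 hectare (4 s.f.). Final answer: 0.03934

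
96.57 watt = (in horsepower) 96.57 watt = 96.57 W. 1 horsepower = 745.69987 W, so 96.57 W = 96.57 / 745.69987 = 0.1295025 horsepower ≈ 0.1295 horsepower (4 s.f.). Final answer: 0.1295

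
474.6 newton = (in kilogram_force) 474.6 newton = 474.6 N. 1 kilogram_force = 9.80665 N, so 474.6 N = 474.6 / 9.80665 = 48.395731 kilogram_force ≈ 48.4 kilogram_force (4 s.f.). Final answer: 48.4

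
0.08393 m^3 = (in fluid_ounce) 1 fluid_ounce = 2.957353e-05 m^3, so 0.08393 m^3 = 0.08393 / 2.957353e-05 = 2838.0109 fluid_ounce ≈ 2838 fluid_ounce (4 s.f.). Final answer: 2838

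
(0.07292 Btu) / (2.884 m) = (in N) 1 Btu = 1055.0559 J, so 0.07292 Btu = 0.07292 * 1055.0559 = 76.934673 J. 2.884 m is already in m. Combine: 76.934673 J / 2.884 m = 26.676378 N. Result: 26.676378 N ≈ 26.68 N (4 s.f.). Final answer: 26.68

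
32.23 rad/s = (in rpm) 307.8. Check: 1 rpm = 0.10471976 rad/s, so 32.23 rad/s = 32.23 / 0.10471976 = 307.77383 rpm ≈ 307.8 rpm (4 s.f.).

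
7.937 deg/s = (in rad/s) 0.1385. Check: 1 deg/s = 0.017453293 rad/s, so 7.937 deg/s = 7.937 * 0.017453293 = 0.13852678 rad/s. Result: 0.13852678 rad/s ≈ 0.1385 rad/s (4 s.f.).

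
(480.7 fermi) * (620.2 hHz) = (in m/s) 1 fermi = 1e-15 m, so 480.7 fermi = 480.7 * 1e-15 = 4.807e-13 m. 1 hHz = 100 Hz, so 620.2 hHz = 620.2 * 100 = 62020 Hz. Combine: 4.807e-13 m * 62020 Hz = 2.9813014e-08 m/s. Result: 2.9813014e-08 m/s ≈ 2.981e-08 m/s (4 s.f.). Final answer: 2.981e-08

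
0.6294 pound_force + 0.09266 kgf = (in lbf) 0.8337. Check: 1 pound_force = 4.4482216 N, so 0.6294 pound_force = 0.6294 * 4.4482216 = 2.7997107 N. 1 kgf = 9.80665 N, so 0.09266 kgf = 0.09266 * 9.80665 = 0.90868419 N. Sum: 2.7997107 + 0.90868419 = 3.7083949 N. 1 lbf = 4.4482216 N, so 3.7083949 N = 3.7083949 / 4.4482216 = 0.83368033 lbf ≈ 0.8337 lbf (4 s.f.).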